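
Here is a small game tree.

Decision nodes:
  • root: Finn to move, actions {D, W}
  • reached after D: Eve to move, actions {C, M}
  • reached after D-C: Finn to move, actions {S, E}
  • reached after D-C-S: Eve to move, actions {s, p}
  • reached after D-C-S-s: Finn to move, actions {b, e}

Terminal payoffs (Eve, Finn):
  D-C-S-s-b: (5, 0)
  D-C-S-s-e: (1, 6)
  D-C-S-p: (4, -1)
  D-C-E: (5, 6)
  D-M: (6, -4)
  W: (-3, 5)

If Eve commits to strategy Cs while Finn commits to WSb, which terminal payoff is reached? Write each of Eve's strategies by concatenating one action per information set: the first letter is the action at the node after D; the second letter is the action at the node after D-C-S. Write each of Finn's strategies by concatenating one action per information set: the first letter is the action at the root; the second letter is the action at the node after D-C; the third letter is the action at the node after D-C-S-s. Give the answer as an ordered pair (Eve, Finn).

(-3, 5)

Trace the play path from the root:
  Finn plays W
→ terminal payoff (-3, 5).
(Eve's choice at the node after D is never reached on this path, so it doesn't affect the outcome.)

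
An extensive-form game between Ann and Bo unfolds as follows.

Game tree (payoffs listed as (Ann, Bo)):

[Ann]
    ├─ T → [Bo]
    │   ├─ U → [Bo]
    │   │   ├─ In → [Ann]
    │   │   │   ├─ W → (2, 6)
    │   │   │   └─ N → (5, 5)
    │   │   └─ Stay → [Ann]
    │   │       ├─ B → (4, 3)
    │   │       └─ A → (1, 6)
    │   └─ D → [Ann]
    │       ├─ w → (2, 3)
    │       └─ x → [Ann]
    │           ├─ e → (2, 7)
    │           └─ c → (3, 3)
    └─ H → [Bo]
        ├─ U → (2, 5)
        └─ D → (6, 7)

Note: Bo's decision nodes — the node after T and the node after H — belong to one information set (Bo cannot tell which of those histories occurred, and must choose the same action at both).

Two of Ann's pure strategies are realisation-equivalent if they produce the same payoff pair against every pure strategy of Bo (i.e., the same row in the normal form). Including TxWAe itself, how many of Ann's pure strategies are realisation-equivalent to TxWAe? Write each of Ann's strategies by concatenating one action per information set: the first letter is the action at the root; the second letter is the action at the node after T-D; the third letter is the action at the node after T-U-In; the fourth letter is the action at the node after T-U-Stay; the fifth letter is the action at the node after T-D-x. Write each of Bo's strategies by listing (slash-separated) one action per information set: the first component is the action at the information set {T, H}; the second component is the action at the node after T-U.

1

Row for TxWAe (columns U/In, U/Stay, D/In, D/Stay): (2,6) (1,6) (2,7) (2,7).
Every one of Ann's information sets is on the play path for some reply by Bo when Ann follows TxWAe.
Changing the action at any of them therefore changes at least one column, so only TxWAe itself gives this row.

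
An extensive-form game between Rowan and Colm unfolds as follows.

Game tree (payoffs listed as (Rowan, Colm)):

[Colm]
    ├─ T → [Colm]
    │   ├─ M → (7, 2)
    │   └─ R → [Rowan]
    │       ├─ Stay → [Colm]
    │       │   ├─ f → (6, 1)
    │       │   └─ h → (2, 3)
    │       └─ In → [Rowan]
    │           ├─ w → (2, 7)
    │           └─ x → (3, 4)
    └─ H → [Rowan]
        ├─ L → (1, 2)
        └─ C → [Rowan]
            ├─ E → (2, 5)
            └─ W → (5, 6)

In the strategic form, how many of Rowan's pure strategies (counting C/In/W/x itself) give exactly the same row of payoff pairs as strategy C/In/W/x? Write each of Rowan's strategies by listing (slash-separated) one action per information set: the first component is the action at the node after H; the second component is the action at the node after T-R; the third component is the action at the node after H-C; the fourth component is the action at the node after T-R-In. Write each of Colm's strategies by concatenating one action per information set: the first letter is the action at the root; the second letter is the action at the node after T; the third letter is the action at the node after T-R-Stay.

Row for C/In/W/x (columns TMf, TMh, TRf, TRh, HMf, HMh, HRf, HRh): (7,2) (7,2) (3,4) (3,4) (5,6) (5,6) (5,6) (5,6).
Every one of Rowan's information sets is on the play path for some reply by Colm when Rowan follows C/In/W/x.
Changing the action at any of them therefore changes at least one column, so only C/In/W/x itself gives this row.

1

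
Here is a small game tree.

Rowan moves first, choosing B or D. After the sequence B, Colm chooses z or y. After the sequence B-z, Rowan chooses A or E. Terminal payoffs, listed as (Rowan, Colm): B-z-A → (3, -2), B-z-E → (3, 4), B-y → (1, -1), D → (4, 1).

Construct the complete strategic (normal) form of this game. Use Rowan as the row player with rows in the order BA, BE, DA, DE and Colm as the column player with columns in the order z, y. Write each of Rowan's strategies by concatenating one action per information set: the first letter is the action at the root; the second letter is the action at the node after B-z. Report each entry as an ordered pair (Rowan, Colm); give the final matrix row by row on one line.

BA: (3,-2) (1,-1) | BE: (3,4) (1,-1) | DA: (4,1) (4,1) | DE: (4,1) (4,1)

Row BA: z→(3,-2), y→(1,-1)
Row BE: z→(3,4), y→(1,-1)
Row DA: z→(4,1), y→(4,1)
Row DE: z→(4,1), y→(4,1)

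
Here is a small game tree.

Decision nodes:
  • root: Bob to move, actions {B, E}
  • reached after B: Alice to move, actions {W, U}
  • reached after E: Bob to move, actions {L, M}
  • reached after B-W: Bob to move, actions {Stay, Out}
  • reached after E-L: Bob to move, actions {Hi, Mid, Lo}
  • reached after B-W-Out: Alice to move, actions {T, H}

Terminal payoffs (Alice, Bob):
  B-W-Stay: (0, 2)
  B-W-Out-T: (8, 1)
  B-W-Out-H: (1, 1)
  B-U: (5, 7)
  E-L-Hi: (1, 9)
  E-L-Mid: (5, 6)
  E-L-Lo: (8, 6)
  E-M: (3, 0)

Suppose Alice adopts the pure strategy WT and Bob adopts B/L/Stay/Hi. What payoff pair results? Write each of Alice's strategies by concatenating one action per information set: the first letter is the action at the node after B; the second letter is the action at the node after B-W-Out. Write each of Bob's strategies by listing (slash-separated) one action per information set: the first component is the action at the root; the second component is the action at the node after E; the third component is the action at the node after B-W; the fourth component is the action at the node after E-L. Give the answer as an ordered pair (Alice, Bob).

(0, 2)

Trace the play path from the root:
  Bob plays B
  Alice plays W at [B]
  Bob plays Stay at [B-W]
→ terminal payoff (0, 2).
(Alice's choice at the node after B-W-Out is never reached on this path, so it doesn't affect the outcome.)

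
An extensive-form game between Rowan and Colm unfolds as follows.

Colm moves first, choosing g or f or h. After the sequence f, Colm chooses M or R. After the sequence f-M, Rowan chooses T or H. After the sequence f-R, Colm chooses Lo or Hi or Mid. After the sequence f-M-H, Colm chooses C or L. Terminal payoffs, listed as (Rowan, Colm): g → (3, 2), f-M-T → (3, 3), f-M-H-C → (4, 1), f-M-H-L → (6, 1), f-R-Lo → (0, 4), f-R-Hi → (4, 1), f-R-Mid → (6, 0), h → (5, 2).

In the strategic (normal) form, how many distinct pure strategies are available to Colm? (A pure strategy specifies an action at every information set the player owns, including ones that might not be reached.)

36

Colm owns the root with actions {g, f, h} — three choices.
Colm owns the node after f with actions {M, R} — two choices.
Colm owns the node after f-R with actions {Lo, Hi, Mid} — three choices.
Colm owns the node after f-M-H with actions {C, L} — two choices.
A pure strategy fixes one action at each information set independently, so the count is the product 3 × 2 × 3 × 2 = 36.
(For reference, Rowan has 2 pure strategies, giving a 36×2 normal-form matrix.)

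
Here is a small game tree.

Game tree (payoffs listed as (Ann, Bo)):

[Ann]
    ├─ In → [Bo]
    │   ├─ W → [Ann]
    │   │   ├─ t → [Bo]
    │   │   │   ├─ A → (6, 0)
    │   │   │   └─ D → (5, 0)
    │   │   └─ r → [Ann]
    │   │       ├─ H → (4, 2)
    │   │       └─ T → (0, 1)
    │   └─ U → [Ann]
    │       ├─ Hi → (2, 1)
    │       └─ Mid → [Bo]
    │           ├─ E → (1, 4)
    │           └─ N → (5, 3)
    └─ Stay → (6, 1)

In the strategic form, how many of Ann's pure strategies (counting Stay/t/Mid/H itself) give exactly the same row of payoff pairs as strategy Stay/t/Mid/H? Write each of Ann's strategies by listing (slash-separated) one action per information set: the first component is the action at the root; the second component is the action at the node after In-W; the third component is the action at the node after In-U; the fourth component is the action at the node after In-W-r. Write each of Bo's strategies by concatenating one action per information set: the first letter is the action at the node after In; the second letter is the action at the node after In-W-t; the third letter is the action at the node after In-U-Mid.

8

Row for Stay/t/Mid/H (columns WAE, WAN, WDE, WDN, UAE, UAN, UDE, UDN): (6,1) (6,1) (6,1) (6,1) (6,1) (6,1) (6,1) (6,1).
Under Stay/t/Mid/H, Ann's choice at the node after In-W and at the node after In-U and at the node after In-W-r can never be reached regardless of what Bo does, so varying those choices leaves every outcome unchanged.
Holding the reachable choices fixed and varying the unreachable ones freely already gives 2 × 2 × 2 = 8 equivalent strategies.
No other strategy reproduces this row, so those 8 are the full class: Stay/t/Hi/H, Stay/t/Hi/T, Stay/t/Mid/H, Stay/t/Mid/T, Stay/r/Hi/H, Stay/r/Hi/T, Stay/r/Mid/H, Stay/r/Mid/T.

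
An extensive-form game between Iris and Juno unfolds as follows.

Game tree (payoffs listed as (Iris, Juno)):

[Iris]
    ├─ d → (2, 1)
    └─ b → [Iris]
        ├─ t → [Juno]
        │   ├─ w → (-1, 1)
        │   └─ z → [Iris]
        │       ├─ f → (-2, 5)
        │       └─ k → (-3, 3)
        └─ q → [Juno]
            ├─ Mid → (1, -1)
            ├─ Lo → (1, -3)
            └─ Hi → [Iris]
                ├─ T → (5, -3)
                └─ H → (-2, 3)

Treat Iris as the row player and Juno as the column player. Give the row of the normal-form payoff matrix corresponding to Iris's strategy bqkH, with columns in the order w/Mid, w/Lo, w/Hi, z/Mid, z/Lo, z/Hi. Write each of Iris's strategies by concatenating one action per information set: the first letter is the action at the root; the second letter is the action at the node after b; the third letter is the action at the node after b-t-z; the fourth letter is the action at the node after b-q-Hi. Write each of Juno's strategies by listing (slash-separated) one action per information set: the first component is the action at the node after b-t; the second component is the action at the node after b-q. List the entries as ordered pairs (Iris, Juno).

vs w/Mid: Iris plays b → Iris plays q at [b] → Juno plays Mid at [b-q] → (1, -1)
vs w/Lo: Iris plays b → Iris plays q at [b] → Juno plays Lo at [b-q] → (1, -3)
vs w/Hi: Iris plays b → Iris plays q at [b] → Juno plays Hi at [b-q] → Iris plays H at [b-q-Hi] → (-2, 3)
vs z/Mid: Iris plays b → Iris plays q at [b] → Juno plays Mid at [b-q] → (1, -1)
vs z/Lo: Iris plays b → Iris plays q at [b] → Juno plays Lo at [b-q] → (1, -3)
vs z/Hi: Iris plays b → Iris plays q at [b] → Juno plays Hi at [b-q] → Iris plays H at [b-q-Hi] → (-2, 3)

(1,-1) (1,-3) (-2,3) (1,-1) (1,-3) (-2,3)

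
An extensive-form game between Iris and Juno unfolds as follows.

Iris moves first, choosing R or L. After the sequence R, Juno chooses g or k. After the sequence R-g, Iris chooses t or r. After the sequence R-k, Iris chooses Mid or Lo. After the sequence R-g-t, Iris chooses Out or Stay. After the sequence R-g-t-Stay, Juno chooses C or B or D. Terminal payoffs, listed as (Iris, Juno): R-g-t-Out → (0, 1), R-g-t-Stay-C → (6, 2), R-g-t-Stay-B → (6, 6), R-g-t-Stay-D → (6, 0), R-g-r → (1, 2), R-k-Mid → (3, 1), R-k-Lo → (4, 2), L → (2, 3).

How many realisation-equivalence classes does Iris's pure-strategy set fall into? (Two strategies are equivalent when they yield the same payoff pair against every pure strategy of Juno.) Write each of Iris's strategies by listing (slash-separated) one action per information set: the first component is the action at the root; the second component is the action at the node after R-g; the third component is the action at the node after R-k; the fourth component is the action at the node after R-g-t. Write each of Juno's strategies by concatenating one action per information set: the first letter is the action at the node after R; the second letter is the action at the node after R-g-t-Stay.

Iris has 16 pure strategies: R/t/Mid/Out, R/t/Mid/Stay, R/t/Lo/Out, R/t/Lo/Stay, R/r/Mid/Out, R/r/Mid/Stay, R/r/Lo/Out, R/r/Lo/Stay, L/t/Mid/Out, L/t/Mid/Stay, L/t/Lo/Out, L/t/Lo/Stay, L/r/Mid/Out, L/r/Mid/Stay, L/r/Lo/Out, L/r/Lo/Stay. Columns: gC, gB, gD, kC, kB, kD.
{R/t/Mid/Out} → row (0,1) (0,1) (0,1) (3,1) (3,1) (3,1)
{R/t/Mid/Stay} → row (6,2) (6,6) (6,0) (3,1) (3,1) (3,1)
{R/t/Lo/Out} → row (0,1) (0,1) (0,1) (4,2) (4,2) (4,2)
{R/t/Lo/Stay} → row (6,2) (6,6) (6,0) (4,2) (4,2) (4,2)
{R/r/Mid/Out, R/r/Mid/Stay} → row (1,2) (1,2) (1,2) (3,1) (3,1) (3,1)
{R/r/Lo/Out, R/r/Lo/Stay} → row (1,2) (1,2) (1,2) (4,2) (4,2) (4,2)
{L/t/Mid/Out, L/t/Mid/Stay, L/t/Lo/Out, L/t/Lo/Stay, L/r/Mid/Out, L/r/Mid/Stay, L/r/Lo/Out, L/r/Lo/Stay} → row (2,3) (2,3) (2,3) (2,3) (2,3) (2,3)
That's 7 distinct rows out of 16 strategies.

7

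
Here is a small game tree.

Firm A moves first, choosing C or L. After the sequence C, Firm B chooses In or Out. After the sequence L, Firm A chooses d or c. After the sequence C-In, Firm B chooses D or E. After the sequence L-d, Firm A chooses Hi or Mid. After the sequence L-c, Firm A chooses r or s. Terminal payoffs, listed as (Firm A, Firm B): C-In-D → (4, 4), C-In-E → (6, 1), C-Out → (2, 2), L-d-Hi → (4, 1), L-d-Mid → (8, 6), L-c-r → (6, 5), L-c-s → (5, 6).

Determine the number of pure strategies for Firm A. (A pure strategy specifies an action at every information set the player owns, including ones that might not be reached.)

Firm A owns the root with actions {C, L} — two choices.
Firm A owns the node after L with actions {d, c} — two choices.
Firm A owns the node after L-d with actions {Hi, Mid} — two choices.
Firm A owns the node after L-c with actions {r, s} — two choices.
A pure strategy fixes one action at each information set independently, so the count is the product 2 × 2 × 2 × 2 = 16.

16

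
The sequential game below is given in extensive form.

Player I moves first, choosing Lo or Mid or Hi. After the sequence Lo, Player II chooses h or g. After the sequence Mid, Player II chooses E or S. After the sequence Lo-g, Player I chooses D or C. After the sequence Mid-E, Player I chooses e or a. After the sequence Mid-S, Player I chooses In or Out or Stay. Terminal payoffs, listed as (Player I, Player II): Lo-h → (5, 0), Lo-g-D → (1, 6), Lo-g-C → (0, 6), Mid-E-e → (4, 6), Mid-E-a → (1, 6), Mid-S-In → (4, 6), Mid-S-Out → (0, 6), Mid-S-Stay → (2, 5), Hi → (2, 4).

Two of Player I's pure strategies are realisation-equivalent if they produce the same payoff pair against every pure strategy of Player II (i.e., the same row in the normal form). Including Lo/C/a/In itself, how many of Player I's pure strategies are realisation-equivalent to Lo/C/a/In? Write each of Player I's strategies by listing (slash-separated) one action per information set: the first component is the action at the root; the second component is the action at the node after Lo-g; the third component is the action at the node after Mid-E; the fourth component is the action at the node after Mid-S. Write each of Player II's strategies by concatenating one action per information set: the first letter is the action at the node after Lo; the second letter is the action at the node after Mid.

6

Row for Lo/C/a/In (columns hE, hS, gE, gS): (5,0) (5,0) (0,6) (0,6).
Under Lo/C/a/In, Player I's choice at the node after Mid-E and at the node after Mid-S can never be reached regardless of what Player II does, so varying those choices leaves every outcome unchanged.
Holding the reachable choices fixed and varying the unreachable ones freely already gives 2 × 3 = 6 equivalent strategies.
No other strategy reproduces this row, so those 6 are the full class: Lo/C/e/In, Lo/C/e/Out, Lo/C/e/Stay, Lo/C/a/In, Lo/C/a/Out, Lo/C/a/Stay.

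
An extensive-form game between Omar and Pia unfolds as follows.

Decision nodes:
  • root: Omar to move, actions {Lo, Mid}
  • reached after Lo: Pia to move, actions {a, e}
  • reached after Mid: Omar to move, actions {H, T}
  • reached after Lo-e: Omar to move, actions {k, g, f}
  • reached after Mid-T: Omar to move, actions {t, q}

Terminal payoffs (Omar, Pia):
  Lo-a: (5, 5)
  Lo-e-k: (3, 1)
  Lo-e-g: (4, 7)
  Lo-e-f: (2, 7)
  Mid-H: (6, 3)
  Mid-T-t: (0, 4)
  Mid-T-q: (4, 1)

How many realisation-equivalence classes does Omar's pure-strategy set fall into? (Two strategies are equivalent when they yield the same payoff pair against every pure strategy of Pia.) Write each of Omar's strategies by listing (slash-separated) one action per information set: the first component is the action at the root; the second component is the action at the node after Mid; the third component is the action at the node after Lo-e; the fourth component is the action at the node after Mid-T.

6

Omar has 24 pure strategies: Lo/H/k/t, Lo/H/k/q, Lo/H/g/t, Lo/H/g/q, Lo/H/f/t, Lo/H/f/q, Lo/T/k/t, Lo/T/k/q, Lo/T/g/t, Lo/T/g/q, Lo/T/f/t, Lo/T/f/q, Mid/H/k/t, Mid/H/k/q, Mid/H/g/t, Mid/H/g/q, Mid/H/f/t, Mid/H/f/q, Mid/T/k/t, Mid/T/k/q, Mid/T/g/t, Mid/T/g/q, Mid/T/f/t, Mid/T/f/q. Columns: a, e.
{Lo/H/k/t, Lo/H/k/q, Lo/T/k/t, Lo/T/k/q} → row (5,5) (3,1)
{Lo/H/g/t, Lo/H/g/q, Lo/T/g/t, Lo/T/g/q} → row (5,5) (4,7)
{Lo/H/f/t, Lo/H/f/q, Lo/T/f/t, Lo/T/f/q} → row (5,5) (2,7)
{Mid/H/k/t, Mid/H/k/q, Mid/H/g/t, Mid/H/g/q, Mid/H/f/t, Mid/H/f/q} → row (6,3) (6,3)
{Mid/T/k/t, Mid/T/g/t, Mid/T/f/t} → row (0,4) (0,4)
{Mid/T/k/q, Mid/T/g/q, Mid/T/f/q} → row (4,1) (4,1)
That's 6 distinct rows out of 24 strategies.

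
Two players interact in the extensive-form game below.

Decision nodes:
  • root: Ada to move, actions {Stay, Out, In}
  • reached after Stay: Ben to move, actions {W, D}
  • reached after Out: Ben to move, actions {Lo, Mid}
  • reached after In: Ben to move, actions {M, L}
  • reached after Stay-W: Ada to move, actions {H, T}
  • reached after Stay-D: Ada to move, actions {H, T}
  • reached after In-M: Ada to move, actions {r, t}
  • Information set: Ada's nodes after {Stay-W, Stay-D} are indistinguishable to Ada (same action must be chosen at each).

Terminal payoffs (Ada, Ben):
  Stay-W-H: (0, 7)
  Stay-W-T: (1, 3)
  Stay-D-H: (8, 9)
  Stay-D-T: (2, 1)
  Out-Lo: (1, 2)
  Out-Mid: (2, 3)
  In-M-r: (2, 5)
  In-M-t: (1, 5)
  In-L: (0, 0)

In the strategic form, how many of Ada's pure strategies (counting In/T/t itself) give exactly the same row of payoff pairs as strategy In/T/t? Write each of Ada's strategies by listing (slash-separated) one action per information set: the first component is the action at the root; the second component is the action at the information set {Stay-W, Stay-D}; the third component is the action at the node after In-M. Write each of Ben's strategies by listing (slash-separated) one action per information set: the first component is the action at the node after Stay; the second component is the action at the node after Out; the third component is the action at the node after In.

2

Row for In/T/t (columns W/Lo/M, W/Lo/L, W/Mid/M, W/Mid/L, D/Lo/M, D/Lo/L, D/Mid/M, D/Mid/L): (1,5) (0,0) (1,5) (0,0) (1,5) (0,0) (1,5) (0,0).
Under In/T/t, Ada's choice at the information set {Stay-W, Stay-D} can never be reached regardless of what Ben does, so varying those choices leaves every outcome unchanged.
Holding the reachable choices fixed and varying the unreachable one freely already gives 2 equivalent strategies.
No other strategy reproduces this row, so those 2 are the full class: In/H/t, In/T/t.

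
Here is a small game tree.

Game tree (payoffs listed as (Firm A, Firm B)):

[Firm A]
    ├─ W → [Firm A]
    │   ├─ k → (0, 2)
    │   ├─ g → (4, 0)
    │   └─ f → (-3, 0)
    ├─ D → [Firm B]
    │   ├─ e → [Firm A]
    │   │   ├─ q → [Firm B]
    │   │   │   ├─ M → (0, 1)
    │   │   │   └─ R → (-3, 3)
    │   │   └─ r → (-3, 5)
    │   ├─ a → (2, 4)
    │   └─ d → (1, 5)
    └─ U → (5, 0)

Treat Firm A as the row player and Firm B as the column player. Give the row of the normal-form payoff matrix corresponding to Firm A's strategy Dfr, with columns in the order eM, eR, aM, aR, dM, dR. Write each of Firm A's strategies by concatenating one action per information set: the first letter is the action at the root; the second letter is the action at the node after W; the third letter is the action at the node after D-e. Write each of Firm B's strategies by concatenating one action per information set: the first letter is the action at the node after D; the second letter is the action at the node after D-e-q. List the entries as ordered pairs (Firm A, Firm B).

(-3,5) (-3,5) (2,4) (2,4) (1,5) (1,5)

vs eM: Firm A plays D → Firm B plays e at [D] → Firm A plays r at [D-e] → (-3, 5)
vs eR: Firm A plays D → Firm B plays e at [D] → Firm A plays r at [D-e] → (-3, 5)
vs aM: Firm A plays D → Firm B plays a at [D] → (2, 4)
vs aR: Firm A plays D → Firm B plays a at [D] → (2, 4)
vs dM: Firm A plays D → Firm B plays d at [D] → (1, 5)
vs dR: Firm A plays D → Firm B plays d at [D] → (1, 5)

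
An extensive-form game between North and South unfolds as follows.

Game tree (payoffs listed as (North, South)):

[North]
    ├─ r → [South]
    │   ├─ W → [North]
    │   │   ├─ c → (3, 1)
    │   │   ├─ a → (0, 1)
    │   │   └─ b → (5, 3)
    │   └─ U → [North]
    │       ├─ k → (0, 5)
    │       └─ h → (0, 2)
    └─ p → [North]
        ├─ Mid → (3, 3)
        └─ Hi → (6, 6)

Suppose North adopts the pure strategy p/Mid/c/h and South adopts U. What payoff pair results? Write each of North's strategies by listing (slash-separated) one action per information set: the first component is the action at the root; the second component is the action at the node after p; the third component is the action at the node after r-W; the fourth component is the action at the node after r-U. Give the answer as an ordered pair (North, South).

(3, 3)

Trace the play path from the root:
  North plays p
  North plays Mid at [p]
→ terminal payoff (3, 3).
(North's choice at the node after r-W is never reached on this path, so it doesn't affect the outcome.)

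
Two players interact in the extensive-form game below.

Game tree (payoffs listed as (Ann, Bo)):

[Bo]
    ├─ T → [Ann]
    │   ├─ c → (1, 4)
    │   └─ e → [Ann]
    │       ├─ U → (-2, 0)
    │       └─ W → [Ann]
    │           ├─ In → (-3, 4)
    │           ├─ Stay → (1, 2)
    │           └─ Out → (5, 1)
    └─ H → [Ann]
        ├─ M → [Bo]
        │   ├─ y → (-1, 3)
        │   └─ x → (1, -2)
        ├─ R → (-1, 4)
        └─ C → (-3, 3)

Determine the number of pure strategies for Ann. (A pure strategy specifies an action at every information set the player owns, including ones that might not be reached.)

36

Ann owns the node after T with actions {c, e} — two choices.
Ann owns the node after H with actions {M, R, C} — three choices.
Ann owns the node after T-e with actions {U, W} — two choices.
Ann owns the node after T-e-W with actions {In, Stay, Out} — three choices.
A pure strategy fixes one action at each information set independently, so the count is the product 2 × 3 × 2 × 3 = 36.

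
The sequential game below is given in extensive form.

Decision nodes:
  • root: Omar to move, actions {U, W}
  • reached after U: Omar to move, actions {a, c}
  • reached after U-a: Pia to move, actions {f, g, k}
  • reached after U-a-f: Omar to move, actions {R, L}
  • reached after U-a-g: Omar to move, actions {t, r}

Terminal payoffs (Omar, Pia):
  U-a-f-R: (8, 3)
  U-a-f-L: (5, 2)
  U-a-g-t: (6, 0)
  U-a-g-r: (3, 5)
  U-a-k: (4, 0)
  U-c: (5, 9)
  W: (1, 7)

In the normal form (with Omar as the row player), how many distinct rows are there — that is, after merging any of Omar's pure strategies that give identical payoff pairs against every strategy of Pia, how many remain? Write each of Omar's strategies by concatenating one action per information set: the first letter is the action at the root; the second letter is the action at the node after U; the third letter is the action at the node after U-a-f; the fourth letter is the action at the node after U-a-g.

Omar has 16 pure strategies: UaRt, UaRr, UaLt, UaLr, UcRt, UcRr, UcLt, UcLr, WaRt, WaRr, WaLt, WaLr, WcRt, WcRr, WcLt, WcLr. Columns: f, g, k.
{UaRt} → row (8,3) (6,0) (4,0)
{UaRr} → row (8,3) (3,5) (4,0)
{UaLt} → row (5,2) (6,0) (4,0)
{UaLr} → row (5,2) (3,5) (4,0)
{UcRt, UcRr, UcLt, UcLr} → row (5,9) (5,9) (5,9)
{WaRt, WaRr, WaLt, WaLr, WcRt, WcRr, WcLt, WcLr} → row (1,7) (1,7) (1,7)
That's 6 distinct rows out of 16 strategies.

6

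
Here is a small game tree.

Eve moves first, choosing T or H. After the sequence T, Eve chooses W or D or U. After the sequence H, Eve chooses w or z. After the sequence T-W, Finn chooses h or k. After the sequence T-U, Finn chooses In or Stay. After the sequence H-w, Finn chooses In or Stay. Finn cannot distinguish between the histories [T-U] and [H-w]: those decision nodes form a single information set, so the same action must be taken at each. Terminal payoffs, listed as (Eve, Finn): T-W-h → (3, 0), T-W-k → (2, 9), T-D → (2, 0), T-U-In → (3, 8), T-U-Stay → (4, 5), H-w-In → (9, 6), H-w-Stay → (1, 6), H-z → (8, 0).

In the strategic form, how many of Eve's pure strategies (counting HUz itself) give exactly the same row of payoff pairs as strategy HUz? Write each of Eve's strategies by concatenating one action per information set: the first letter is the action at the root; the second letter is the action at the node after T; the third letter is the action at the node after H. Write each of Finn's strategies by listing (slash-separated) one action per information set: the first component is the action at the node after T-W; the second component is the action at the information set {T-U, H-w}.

Row for HUz (columns h/In, h/Stay, k/In, k/Stay): (8,0) (8,0) (8,0) (8,0).
Under HUz, Eve's choice at the node after T can never be reached regardless of what Finn does, so varying those choices leaves every outcome unchanged.
Holding the reachable choices fixed and varying the unreachable one freely already gives 3 equivalent strategies.
No other strategy reproduces this row, so those 3 are the full class: HWz, HDz, HUz.

3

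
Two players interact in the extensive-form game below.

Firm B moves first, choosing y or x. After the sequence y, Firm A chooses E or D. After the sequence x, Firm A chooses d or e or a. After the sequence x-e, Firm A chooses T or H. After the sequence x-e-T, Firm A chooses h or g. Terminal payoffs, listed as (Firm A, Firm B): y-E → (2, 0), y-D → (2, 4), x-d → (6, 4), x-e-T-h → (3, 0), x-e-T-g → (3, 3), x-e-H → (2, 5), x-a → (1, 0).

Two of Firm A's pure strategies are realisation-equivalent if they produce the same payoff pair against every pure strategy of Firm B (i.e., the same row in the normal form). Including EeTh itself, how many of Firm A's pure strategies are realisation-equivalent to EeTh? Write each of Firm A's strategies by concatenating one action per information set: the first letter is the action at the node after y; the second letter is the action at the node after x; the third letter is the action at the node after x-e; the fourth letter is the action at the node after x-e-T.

1

Row for EeTh (columns y, x): (2,0) (3,0).
Every one of Firm A's information sets is on the play path for some reply by Firm B when Firm A follows EeTh.
Changing the action at any of them therefore changes at least one column, so only EeTh itself gives this row.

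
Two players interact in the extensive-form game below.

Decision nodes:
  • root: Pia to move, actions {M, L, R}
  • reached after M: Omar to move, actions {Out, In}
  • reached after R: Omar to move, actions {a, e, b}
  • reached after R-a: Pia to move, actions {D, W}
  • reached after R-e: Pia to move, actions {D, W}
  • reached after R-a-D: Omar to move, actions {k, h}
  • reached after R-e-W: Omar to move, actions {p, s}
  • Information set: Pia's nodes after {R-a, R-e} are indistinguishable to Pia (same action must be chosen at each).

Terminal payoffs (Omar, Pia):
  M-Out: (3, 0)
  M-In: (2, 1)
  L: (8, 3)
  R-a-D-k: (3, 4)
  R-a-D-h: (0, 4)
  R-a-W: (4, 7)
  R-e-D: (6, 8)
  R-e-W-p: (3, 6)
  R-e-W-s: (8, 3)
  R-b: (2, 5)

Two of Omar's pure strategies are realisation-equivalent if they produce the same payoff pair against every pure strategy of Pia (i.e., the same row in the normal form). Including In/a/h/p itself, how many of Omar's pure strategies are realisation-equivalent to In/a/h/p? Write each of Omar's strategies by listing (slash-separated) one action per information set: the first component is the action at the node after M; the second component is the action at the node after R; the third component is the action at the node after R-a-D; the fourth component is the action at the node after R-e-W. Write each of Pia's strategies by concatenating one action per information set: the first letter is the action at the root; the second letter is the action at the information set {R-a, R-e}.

2

Row for In/a/h/p (columns MD, MW, LD, LW, RD, RW): (2,1) (2,1) (8,3) (8,3) (0,4) (4,7).
Under In/a/h/p, Omar's choice at the node after R-e-W can never be reached regardless of what Pia does, so varying those choices leaves every outcome unchanged.
Holding the reachable choices fixed and varying the unreachable one freely already gives 2 equivalent strategies.
No other strategy reproduces this row, so those 2 are the full class: In/a/h/p, In/a/h/s.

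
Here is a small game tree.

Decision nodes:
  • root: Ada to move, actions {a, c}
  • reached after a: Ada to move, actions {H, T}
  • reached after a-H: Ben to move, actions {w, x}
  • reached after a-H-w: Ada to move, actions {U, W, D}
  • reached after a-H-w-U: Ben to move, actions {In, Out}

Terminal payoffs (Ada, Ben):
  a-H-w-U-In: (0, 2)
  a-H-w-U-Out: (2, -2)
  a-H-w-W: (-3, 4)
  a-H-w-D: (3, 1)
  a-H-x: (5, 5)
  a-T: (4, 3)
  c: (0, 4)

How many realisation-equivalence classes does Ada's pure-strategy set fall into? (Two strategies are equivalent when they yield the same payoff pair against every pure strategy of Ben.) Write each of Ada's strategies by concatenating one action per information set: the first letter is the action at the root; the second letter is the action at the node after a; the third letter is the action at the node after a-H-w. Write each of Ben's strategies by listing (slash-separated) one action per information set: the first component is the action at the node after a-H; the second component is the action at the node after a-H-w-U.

Ada has 12 pure strategies: aHU, aHW, aHD, aTU, aTW, aTD, cHU, cHW, cHD, cTU, cTW, cTD. Columns: w/In, w/Out, x/In, x/Out.
{aHU} → row (0,2) (2,-2) (5,5) (5,5)
{aHW} → row (-3,4) (-3,4) (5,5) (5,5)
{aHD} → row (3,1) (3,1) (5,5) (5,5)
{aTU, aTW, aTD} → row (4,3) (4,3) (4,3) (4,3)
{cHU, cHW, cHD, cTU, cTW, cTD} → row (0,4) (0,4) (0,4) (0,4)
That's 5 distinct rows out of 12 strategies.

5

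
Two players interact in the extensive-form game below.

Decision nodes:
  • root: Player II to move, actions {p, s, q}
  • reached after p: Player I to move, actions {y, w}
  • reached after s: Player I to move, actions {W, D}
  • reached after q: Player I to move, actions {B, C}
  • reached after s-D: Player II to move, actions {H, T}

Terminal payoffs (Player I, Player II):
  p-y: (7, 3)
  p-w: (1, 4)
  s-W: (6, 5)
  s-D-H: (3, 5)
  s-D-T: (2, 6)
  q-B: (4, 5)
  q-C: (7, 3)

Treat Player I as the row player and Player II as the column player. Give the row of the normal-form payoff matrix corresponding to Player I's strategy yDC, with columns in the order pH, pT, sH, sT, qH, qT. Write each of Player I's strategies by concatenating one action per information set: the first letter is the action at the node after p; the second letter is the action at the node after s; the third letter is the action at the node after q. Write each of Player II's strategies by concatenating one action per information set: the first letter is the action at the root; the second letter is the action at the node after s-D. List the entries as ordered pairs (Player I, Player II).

(7,3) (7,3) (3,5) (2,6) (7,3) (7,3)

vs pH: Player II plays p → Player I plays y at [p] → (7, 3)
vs pT: Player II plays p → Player I plays y at [p] → (7, 3)
vs sH: Player II plays s → Player I plays D at [s] → Player II plays H at [s-D] → (3, 5)
vs sT: Player II plays s → Player I plays D at [s] → Player II plays T at [s-D] → (2, 6)
vs qH: Player II plays q → Player I plays C at [q] → (7, 3)
vs qT: Player II plays q → Player I plays C at [q] → (7, 3)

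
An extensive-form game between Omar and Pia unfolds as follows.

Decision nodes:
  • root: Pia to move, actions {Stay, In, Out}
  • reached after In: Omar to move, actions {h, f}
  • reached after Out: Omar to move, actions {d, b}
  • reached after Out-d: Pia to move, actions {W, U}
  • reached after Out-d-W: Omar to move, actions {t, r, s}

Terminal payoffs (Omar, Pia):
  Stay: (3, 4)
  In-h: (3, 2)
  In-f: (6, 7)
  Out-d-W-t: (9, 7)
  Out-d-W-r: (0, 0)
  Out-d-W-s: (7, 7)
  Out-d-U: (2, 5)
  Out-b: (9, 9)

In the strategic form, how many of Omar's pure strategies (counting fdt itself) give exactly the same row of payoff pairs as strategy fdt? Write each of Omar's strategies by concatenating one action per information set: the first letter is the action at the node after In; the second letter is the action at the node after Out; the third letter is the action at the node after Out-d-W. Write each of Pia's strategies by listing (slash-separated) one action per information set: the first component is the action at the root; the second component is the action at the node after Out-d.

Row for fdt (columns Stay/W, Stay/U, In/W, In/U, Out/W, Out/U): (3,4) (3,4) (6,7) (6,7) (9,7) (2,5).
Every one of Omar's information sets is on the play path for some reply by Pia when Omar follows fdt.
Changing the action at any of them therefore changes at least one column, so only fdt itself gives this row.

1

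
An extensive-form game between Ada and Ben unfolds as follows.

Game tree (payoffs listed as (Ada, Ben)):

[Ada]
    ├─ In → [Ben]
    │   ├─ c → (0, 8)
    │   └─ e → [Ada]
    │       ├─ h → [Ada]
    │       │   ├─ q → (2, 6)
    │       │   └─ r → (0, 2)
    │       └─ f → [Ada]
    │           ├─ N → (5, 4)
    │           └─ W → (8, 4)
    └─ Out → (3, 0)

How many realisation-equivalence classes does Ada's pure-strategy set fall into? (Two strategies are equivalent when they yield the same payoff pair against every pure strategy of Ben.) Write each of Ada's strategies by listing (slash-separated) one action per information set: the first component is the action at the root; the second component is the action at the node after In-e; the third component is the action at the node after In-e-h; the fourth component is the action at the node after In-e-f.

Ada has 16 pure strategies: In/h/q/N, In/h/q/W, In/h/r/N, In/h/r/W, In/f/q/N, In/f/q/W, In/f/r/N, In/f/r/W, Out/h/q/N, Out/h/q/W, Out/h/r/N, Out/h/r/W, Out/f/q/N, Out/f/q/W, Out/f/r/N, Out/f/r/W. Columns: c, e.
{In/h/q/N, In/h/q/W} → row (0,8) (2,6)
{In/h/r/N, In/h/r/W} → row (0,8) (0,2)
{In/f/q/N, In/f/r/N} → row (0,8) (5,4)
{In/f/q/W, In/f/r/W} → row (0,8) (8,4)
{Out/h/q/N, Out/h/q/W, Out/h/r/N, Out/h/r/W, Out/f/q/N, Out/f/q/W, Out/f/r/N, Out/f/r/W} → row (3,0) (3,0)
That's 5 distinct rows out of 16 strategies.

5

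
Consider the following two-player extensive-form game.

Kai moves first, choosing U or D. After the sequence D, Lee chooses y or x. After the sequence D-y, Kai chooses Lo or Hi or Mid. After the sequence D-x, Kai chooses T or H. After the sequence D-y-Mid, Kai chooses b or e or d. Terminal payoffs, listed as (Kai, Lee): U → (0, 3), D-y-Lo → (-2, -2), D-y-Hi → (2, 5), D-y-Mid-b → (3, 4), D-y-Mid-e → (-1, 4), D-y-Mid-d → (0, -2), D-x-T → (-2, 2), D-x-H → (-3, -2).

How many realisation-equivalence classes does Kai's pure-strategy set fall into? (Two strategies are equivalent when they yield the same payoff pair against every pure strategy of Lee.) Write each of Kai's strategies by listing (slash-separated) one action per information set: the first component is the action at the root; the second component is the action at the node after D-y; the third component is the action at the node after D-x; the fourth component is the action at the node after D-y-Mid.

Kai has 36 pure strategies: U/Lo/T/b, U/Lo/T/e, U/Lo/T/d, U/Lo/H/b, U/Lo/H/e, U/Lo/H/d, U/Hi/T/b, U/Hi/T/e, U/Hi/T/d, U/Hi/H/b, U/Hi/H/e, U/Hi/H/d, U/Mid/T/b, U/Mid/T/e, U/Mid/T/d, U/Mid/H/b, U/Mid/H/e, U/Mid/H/d, D/Lo/T/b, D/Lo/T/e, D/Lo/T/d, D/Lo/H/b, D/Lo/H/e, D/Lo/H/d, D/Hi/T/b, D/Hi/T/e, D/Hi/T/d, D/Hi/H/b, D/Hi/H/e, D/Hi/H/d, D/Mid/T/b, D/Mid/T/e, D/Mid/T/d, D/Mid/H/b, D/Mid/H/e, D/Mid/H/d. Columns: y, x.
{U/Lo/T/b, U/Lo/T/e, U/Lo/T/d, U/Lo/H/b, U/Lo/H/e, U/Lo/H/d, U/Hi/T/b, U/Hi/T/e, U/Hi/T/d, U/Hi/H/b, U/Hi/H/e, U/Hi/H/d, U/Mid/T/b, U/Mid/T/e, U/Mid/T/d, U/Mid/H/b, U/Mid/H/e, U/Mid/H/d} → row (0,3) (0,3)
{D/Lo/T/b, D/Lo/T/e, D/Lo/T/d} → row (-2,-2) (-2,2)
{D/Lo/H/b, D/Lo/H/e, D/Lo/H/d} → row (-2,-2) (-3,-2)
{D/Hi/T/b, D/Hi/T/e, D/Hi/T/d} → row (2,5) (-2,2)
{D/Hi/H/b, D/Hi/H/e, D/Hi/H/d} → row (2,5) (-3,-2)
{D/Mid/T/b} → row (3,4) (-2,2)
{D/Mid/T/e} → row (-1,4) (-2,2)
{D/Mid/T/d} → row (0,-2) (-2,2)
{D/Mid/H/b} → row (3,4) (-3,-2)
{D/Mid/H/e} → row (-1,4) (-3,-2)
{D/Mid/H/d} → row (0,-2) (-3,-2)
That's 11 distinct rows out of 36 strategies.

11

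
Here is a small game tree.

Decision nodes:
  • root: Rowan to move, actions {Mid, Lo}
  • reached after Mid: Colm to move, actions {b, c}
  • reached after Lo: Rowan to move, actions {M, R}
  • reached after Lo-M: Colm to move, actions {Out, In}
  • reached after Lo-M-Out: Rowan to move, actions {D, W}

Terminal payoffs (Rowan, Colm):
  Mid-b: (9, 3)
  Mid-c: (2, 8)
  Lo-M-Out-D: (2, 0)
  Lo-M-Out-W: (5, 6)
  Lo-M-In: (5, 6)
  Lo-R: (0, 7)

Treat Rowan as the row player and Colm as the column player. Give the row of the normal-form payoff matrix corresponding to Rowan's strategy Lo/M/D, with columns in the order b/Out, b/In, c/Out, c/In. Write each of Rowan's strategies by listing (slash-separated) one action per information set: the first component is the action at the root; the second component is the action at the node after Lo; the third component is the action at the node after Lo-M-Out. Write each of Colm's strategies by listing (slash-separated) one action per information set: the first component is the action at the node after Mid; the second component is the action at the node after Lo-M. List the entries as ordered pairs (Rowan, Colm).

vs b/Out: Rowan plays Lo → Rowan plays M at [Lo] → Colm plays Out at [Lo-M] → Rowan plays D at [Lo-M-Out] → (2, 0)
vs b/In: Rowan plays Lo → Rowan plays M at [Lo] → Colm plays In at [Lo-M] → (5, 6)
vs c/Out: Rowan plays Lo → Rowan plays M at [Lo] → Colm plays Out at [Lo-M] → Rowan plays D at [Lo-M-Out] → (2, 0)
vs c/In: Rowan plays Lo → Rowan plays M at [Lo] → Colm plays In at [Lo-M] → (5, 6)

(2,0) (5,6) (2,0) (5,6)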